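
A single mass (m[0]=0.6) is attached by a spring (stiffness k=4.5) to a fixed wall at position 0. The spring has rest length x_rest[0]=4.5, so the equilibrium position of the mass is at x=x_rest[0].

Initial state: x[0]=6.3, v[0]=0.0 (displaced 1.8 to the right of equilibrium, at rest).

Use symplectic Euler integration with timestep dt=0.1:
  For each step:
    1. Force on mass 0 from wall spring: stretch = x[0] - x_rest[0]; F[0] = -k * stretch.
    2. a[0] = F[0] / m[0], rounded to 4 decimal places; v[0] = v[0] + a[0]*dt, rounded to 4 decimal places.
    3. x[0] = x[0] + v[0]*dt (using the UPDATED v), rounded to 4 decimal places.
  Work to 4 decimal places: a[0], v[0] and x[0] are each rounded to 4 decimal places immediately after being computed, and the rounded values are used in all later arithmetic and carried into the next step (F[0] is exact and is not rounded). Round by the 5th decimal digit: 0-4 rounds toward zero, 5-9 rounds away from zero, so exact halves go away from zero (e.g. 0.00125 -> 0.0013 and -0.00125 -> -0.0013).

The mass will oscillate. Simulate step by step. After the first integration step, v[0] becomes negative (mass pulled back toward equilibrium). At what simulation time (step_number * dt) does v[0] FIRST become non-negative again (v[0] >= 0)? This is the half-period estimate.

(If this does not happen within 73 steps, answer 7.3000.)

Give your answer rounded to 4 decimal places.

Step 0: x=[6.3000] v=[0.0000]
Step 1: x=[6.1650] v=[-1.3500]
Step 2: x=[5.9051] v=[-2.5988]
Step 3: x=[5.5398] v=[-3.6526]
Step 4: x=[5.0966] v=[-4.4325]
Step 5: x=[4.6086] v=[-4.8800]
Step 6: x=[4.1125] v=[-4.9615]
Step 7: x=[3.6454] v=[-4.6709]
Step 8: x=[3.2424] v=[-4.0300]
Step 9: x=[2.9337] v=[-3.0868]
Step 10: x=[2.7425] v=[-1.9121]
Step 11: x=[2.6831] v=[-0.5940]
Step 12: x=[2.7600] v=[0.7687]
First v>=0 after going negative at step 12, time=1.2000

Answer: 1.2000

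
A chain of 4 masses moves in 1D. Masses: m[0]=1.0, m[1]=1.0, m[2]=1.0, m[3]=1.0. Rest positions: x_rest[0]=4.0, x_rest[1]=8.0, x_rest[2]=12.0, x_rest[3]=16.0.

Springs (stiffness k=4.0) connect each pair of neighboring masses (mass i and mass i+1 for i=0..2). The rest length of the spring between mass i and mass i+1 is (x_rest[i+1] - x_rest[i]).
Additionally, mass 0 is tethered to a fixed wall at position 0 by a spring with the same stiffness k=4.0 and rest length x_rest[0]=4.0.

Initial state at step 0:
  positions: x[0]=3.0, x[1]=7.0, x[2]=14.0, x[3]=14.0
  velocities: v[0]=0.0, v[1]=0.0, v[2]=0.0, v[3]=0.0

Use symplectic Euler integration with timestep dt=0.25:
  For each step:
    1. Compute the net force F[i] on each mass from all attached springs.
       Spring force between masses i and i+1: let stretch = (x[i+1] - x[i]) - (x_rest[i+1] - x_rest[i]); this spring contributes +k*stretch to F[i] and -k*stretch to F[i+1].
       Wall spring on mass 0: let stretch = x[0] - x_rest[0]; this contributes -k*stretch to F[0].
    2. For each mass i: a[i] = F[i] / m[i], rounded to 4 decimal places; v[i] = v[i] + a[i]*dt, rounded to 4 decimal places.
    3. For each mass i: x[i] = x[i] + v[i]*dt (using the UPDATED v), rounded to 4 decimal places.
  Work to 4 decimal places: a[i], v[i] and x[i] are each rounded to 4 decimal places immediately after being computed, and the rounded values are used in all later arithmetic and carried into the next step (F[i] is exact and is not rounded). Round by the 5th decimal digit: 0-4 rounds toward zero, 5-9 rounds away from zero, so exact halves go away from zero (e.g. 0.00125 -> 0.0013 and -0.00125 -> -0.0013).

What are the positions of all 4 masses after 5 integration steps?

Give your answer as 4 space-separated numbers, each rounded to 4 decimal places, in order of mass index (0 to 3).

Answer: 5.1026 6.7227 11.8946 15.8252

Derivation:
Step 0: x=[3.0000 7.0000 14.0000 14.0000] v=[0.0000 0.0000 0.0000 0.0000]
Step 1: x=[3.2500 7.7500 12.2500 15.0000] v=[1.0000 3.0000 -7.0000 4.0000]
Step 2: x=[3.8125 8.5000 10.0625 16.3125] v=[2.2500 3.0000 -8.7500 5.2500]
Step 3: x=[4.5938 8.4688 9.0469 17.0625] v=[3.1250 -0.1250 -4.0625 3.0000]
Step 4: x=[5.1954 7.6133 9.8907 16.8086] v=[2.4062 -3.4219 3.3750 -1.0156]
Step 5: x=[5.1026 6.7227 11.8946 15.8252] v=[-0.3713 -3.5624 8.0155 -3.9335]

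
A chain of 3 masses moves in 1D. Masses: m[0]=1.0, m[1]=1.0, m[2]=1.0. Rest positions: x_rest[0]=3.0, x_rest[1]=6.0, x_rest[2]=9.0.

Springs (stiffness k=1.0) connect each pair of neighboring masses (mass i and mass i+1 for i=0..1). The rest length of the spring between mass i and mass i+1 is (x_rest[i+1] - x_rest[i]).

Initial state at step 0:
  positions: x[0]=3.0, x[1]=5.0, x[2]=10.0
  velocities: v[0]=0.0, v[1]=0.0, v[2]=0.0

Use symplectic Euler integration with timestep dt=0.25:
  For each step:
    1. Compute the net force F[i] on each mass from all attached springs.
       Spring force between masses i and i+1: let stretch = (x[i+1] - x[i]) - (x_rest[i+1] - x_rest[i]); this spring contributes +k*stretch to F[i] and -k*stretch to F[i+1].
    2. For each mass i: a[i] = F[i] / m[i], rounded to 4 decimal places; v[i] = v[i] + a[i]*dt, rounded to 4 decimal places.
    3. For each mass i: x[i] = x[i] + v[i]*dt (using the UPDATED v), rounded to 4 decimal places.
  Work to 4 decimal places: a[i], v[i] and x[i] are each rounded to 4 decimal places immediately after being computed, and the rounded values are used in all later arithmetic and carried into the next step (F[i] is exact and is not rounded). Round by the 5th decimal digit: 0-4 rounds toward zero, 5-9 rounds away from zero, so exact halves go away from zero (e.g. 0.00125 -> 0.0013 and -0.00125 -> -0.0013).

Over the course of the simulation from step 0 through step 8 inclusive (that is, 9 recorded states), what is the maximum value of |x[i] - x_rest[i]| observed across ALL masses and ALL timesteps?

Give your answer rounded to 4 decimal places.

Answer: 1.0154

Derivation:
Step 0: x=[3.0000 5.0000 10.0000] v=[0.0000 0.0000 0.0000]
Step 1: x=[2.9375 5.1875 9.8750] v=[-0.2500 0.7500 -0.5000]
Step 2: x=[2.8281 5.5274 9.6445] v=[-0.4375 1.3594 -0.9219]
Step 3: x=[2.6999 5.9559 9.3442] v=[-0.5127 1.7139 -1.2012]
Step 4: x=[2.5877 6.3927 9.0196] v=[-0.4487 1.7470 -1.2983]
Step 5: x=[2.5258 6.7558 8.7184] v=[-0.2475 1.4525 -1.2050]
Step 6: x=[2.5408 6.9772 8.4820] v=[0.0600 0.8857 -0.9457]
Step 7: x=[2.6456 7.0154 8.3390] v=[0.4191 0.1528 -0.5719]
Step 8: x=[2.8360 6.8632 8.3008] v=[0.7616 -0.6088 -0.1528]
Max displacement = 1.0154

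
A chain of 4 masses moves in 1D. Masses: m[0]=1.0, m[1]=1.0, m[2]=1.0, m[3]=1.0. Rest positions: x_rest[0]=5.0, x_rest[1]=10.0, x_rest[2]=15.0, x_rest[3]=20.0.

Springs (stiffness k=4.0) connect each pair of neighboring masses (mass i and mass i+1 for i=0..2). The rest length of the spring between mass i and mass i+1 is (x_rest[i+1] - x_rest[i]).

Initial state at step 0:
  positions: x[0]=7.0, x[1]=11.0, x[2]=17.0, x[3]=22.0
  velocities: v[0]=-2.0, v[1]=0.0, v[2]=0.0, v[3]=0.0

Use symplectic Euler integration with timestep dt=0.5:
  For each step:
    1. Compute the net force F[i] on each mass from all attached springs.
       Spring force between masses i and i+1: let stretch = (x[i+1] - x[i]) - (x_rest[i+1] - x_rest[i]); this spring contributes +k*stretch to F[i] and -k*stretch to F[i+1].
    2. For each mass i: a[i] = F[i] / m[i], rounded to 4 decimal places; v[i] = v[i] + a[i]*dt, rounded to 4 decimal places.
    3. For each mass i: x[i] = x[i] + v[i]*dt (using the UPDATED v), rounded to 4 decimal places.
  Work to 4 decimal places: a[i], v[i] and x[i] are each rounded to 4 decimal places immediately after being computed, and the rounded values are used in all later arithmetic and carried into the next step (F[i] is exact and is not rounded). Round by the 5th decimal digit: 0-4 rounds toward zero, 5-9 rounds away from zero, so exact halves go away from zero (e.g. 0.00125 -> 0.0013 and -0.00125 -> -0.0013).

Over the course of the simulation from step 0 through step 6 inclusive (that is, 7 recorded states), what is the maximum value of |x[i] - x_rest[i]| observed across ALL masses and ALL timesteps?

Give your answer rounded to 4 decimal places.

Answer: 3.0000

Derivation:
Step 0: x=[7.0000 11.0000 17.0000 22.0000] v=[-2.0000 0.0000 0.0000 0.0000]
Step 1: x=[5.0000 13.0000 16.0000 22.0000] v=[-4.0000 4.0000 -2.0000 0.0000]
Step 2: x=[6.0000 10.0000 18.0000 21.0000] v=[2.0000 -6.0000 4.0000 -2.0000]
Step 3: x=[6.0000 11.0000 15.0000 22.0000] v=[0.0000 2.0000 -6.0000 2.0000]
Step 4: x=[6.0000 11.0000 15.0000 21.0000] v=[0.0000 0.0000 0.0000 -2.0000]
Step 5: x=[6.0000 10.0000 17.0000 19.0000] v=[0.0000 -2.0000 4.0000 -4.0000]
Step 6: x=[5.0000 12.0000 14.0000 20.0000] v=[-2.0000 4.0000 -6.0000 2.0000]
Max displacement = 3.0000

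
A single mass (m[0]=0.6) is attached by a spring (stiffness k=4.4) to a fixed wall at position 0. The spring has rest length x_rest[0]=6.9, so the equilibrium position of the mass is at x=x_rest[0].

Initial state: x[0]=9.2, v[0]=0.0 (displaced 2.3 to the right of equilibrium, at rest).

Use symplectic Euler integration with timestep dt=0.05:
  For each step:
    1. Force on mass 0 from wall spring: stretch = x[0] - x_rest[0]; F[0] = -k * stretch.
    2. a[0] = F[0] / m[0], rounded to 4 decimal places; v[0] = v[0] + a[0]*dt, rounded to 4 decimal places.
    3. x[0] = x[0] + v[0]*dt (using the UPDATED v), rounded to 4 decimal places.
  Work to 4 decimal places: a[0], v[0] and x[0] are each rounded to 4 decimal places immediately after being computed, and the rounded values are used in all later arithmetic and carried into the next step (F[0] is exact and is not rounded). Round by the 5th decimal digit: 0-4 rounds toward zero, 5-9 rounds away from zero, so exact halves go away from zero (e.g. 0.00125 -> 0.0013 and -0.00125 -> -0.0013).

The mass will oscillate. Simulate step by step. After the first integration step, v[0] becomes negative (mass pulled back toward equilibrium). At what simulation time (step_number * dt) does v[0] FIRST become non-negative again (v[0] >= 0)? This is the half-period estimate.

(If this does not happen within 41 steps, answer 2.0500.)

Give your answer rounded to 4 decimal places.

Answer: 1.2000

Derivation:
Step 0: x=[9.2000] v=[0.0000]
Step 1: x=[9.1578] v=[-0.8433]
Step 2: x=[9.0742] v=[-1.6712]
Step 3: x=[8.9508] v=[-2.4684]
Step 4: x=[8.7898] v=[-3.2204]
Step 5: x=[8.5941] v=[-3.9133]
Step 6: x=[8.3674] v=[-4.5345]
Step 7: x=[8.1138] v=[-5.0725]
Step 8: x=[7.8379] v=[-5.5176]
Step 9: x=[7.5448] v=[-5.8615]
Step 10: x=[7.2399] v=[-6.0979]
Step 11: x=[6.9288] v=[-6.2225]
Step 12: x=[6.6171] v=[-6.2331]
Step 13: x=[6.3106] v=[-6.1294]
Step 14: x=[6.0149] v=[-5.9133]
Step 15: x=[5.7355] v=[-5.5888]
Step 16: x=[5.4774] v=[-5.1618]
Step 17: x=[5.2454] v=[-4.6402]
Step 18: x=[5.0437] v=[-4.0335]
Step 19: x=[4.8761] v=[-3.3529]
Step 20: x=[4.7456] v=[-2.6108]
Step 21: x=[4.6546] v=[-1.8209]
Step 22: x=[4.6047] v=[-0.9976]
Step 23: x=[4.5969] v=[-0.1560]
Step 24: x=[4.6313] v=[0.6885]
First v>=0 after going negative at step 24, time=1.2000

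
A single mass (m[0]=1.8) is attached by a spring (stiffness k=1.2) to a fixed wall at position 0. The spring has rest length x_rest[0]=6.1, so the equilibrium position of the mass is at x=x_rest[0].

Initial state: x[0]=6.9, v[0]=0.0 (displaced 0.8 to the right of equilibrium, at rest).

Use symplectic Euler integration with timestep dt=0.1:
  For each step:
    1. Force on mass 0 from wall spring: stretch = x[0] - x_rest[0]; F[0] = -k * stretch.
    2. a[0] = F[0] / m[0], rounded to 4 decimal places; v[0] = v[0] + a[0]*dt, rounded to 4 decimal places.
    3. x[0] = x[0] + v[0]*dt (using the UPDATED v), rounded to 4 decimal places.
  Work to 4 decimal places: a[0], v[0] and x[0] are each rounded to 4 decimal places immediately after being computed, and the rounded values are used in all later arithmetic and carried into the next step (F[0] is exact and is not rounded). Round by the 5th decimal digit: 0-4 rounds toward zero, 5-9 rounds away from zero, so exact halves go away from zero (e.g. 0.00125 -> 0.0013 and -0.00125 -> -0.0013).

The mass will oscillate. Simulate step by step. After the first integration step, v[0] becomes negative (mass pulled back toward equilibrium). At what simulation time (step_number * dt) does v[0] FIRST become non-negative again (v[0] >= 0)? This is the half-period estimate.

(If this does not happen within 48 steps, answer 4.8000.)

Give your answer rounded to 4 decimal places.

Step 0: x=[6.9000] v=[0.0000]
Step 1: x=[6.8947] v=[-0.0533]
Step 2: x=[6.8841] v=[-0.1063]
Step 3: x=[6.8682] v=[-0.1586]
Step 4: x=[6.8472] v=[-0.2098]
Step 5: x=[6.8212] v=[-0.2596]
Step 6: x=[6.7904] v=[-0.3077]
Step 7: x=[6.7550] v=[-0.3537]
Step 8: x=[6.7153] v=[-0.3974]
Step 9: x=[6.6715] v=[-0.4384]
Step 10: x=[6.6239] v=[-0.4765]
Step 11: x=[6.5728] v=[-0.5114]
Step 12: x=[6.5185] v=[-0.5429]
Step 13: x=[6.4614] v=[-0.5708]
Step 14: x=[6.4019] v=[-0.5949]
Step 15: x=[6.3404] v=[-0.6150]
Step 16: x=[6.2773] v=[-0.6310]
Step 17: x=[6.2130] v=[-0.6428]
Step 18: x=[6.1480] v=[-0.6503]
Step 19: x=[6.0827] v=[-0.6535]
Step 20: x=[6.0175] v=[-0.6524]
Step 21: x=[5.9528] v=[-0.6469]
Step 22: x=[5.8891] v=[-0.6371]
Step 23: x=[5.8268] v=[-0.6230]
Step 24: x=[5.7663] v=[-0.6048]
Step 25: x=[5.7080] v=[-0.5826]
Step 26: x=[5.6524] v=[-0.5565]
Step 27: x=[5.5997] v=[-0.5267]
Step 28: x=[5.5504] v=[-0.4934]
Step 29: x=[5.5047] v=[-0.4568]
Step 30: x=[5.4630] v=[-0.4171]
Step 31: x=[5.4255] v=[-0.3746]
Step 32: x=[5.3925] v=[-0.3296]
Step 33: x=[5.3643] v=[-0.2824]
Step 34: x=[5.3410] v=[-0.2334]
Step 35: x=[5.3227] v=[-0.1828]
Step 36: x=[5.3096] v=[-0.1310]
Step 37: x=[5.3018] v=[-0.0783]
Step 38: x=[5.2993] v=[-0.0251]
Step 39: x=[5.3021] v=[0.0283]
First v>=0 after going negative at step 39, time=3.9000

Answer: 3.9000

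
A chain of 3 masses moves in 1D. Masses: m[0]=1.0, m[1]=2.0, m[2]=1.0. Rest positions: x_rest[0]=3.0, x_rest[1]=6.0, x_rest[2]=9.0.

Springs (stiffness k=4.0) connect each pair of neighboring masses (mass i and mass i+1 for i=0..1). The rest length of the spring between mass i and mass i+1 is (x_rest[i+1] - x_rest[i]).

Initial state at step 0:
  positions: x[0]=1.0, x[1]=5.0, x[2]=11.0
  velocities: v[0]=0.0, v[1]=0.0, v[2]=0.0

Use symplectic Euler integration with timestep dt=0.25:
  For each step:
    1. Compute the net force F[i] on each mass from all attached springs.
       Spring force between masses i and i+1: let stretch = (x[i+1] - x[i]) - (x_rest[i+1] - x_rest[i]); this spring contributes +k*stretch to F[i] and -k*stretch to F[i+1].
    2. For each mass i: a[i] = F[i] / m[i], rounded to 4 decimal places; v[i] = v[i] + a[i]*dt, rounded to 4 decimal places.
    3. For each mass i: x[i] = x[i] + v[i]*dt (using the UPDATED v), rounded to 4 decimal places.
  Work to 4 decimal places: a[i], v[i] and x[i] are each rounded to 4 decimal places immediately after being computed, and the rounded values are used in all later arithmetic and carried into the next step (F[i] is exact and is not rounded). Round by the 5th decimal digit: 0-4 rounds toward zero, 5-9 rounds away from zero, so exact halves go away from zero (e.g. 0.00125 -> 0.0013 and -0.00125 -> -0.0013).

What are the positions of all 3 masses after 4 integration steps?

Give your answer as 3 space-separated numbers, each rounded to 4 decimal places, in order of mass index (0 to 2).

Answer: 3.3047 6.0313 6.6329

Derivation:
Step 0: x=[1.0000 5.0000 11.0000] v=[0.0000 0.0000 0.0000]
Step 1: x=[1.2500 5.2500 10.2500] v=[1.0000 1.0000 -3.0000]
Step 2: x=[1.7500 5.6250 9.0000] v=[2.0000 1.5000 -5.0000]
Step 3: x=[2.4688 5.9375 7.6563] v=[2.8750 1.2500 -5.3750]
Step 4: x=[3.3047 6.0313 6.6329] v=[3.3437 0.3751 -4.0938]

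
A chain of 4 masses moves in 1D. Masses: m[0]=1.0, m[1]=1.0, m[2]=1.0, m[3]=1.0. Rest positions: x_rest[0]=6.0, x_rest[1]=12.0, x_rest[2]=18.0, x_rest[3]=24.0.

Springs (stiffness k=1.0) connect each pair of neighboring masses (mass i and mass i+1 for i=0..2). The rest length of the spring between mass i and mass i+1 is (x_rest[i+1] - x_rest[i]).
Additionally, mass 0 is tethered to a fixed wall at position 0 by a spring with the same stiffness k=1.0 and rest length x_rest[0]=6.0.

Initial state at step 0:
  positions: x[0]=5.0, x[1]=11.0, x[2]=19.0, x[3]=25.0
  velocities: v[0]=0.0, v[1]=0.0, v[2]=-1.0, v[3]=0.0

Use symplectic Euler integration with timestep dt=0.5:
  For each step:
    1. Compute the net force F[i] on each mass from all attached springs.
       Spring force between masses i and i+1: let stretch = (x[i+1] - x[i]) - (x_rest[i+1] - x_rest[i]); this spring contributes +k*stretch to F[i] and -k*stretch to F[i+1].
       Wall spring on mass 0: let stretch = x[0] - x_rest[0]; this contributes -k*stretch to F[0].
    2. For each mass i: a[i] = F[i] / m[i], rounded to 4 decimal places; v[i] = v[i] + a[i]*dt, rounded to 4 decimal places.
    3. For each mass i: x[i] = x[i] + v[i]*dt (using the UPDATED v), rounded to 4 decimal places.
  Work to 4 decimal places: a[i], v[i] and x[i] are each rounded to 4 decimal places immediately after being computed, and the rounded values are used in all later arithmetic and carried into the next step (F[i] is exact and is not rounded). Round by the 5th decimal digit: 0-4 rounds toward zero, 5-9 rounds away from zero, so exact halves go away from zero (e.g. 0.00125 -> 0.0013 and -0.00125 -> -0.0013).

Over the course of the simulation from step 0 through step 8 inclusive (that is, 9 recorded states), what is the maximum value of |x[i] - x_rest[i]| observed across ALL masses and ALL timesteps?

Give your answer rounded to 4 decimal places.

Step 0: x=[5.0000 11.0000 19.0000 25.0000] v=[0.0000 0.0000 -1.0000 0.0000]
Step 1: x=[5.2500 11.5000 18.0000 25.0000] v=[0.5000 1.0000 -2.0000 0.0000]
Step 2: x=[5.7500 12.0625 17.1250 24.7500] v=[1.0000 1.1250 -1.7500 -0.5000]
Step 3: x=[6.3907 12.3125 16.8906 24.0938] v=[1.2813 0.5000 -0.4688 -1.3125]
Step 4: x=[6.9142 12.2266 17.3125 23.1368] v=[1.0469 -0.1719 0.8438 -1.9141]
Step 5: x=[7.0372 12.0840 17.9190 22.2237] v=[0.2460 -0.2852 1.2130 -1.8263]
Step 6: x=[6.6626 12.1385 18.1430 21.7344] v=[-0.7492 0.1089 0.4479 -0.9787]
Step 7: x=[5.9913 12.3251 17.7637 21.8472] v=[-1.3426 0.3732 -0.7587 0.2256]
Step 8: x=[5.4056 12.2879 17.0456 22.4392] v=[-1.1714 -0.0744 -1.4363 1.1839]
Max displacement = 2.2656

Answer: 2.2656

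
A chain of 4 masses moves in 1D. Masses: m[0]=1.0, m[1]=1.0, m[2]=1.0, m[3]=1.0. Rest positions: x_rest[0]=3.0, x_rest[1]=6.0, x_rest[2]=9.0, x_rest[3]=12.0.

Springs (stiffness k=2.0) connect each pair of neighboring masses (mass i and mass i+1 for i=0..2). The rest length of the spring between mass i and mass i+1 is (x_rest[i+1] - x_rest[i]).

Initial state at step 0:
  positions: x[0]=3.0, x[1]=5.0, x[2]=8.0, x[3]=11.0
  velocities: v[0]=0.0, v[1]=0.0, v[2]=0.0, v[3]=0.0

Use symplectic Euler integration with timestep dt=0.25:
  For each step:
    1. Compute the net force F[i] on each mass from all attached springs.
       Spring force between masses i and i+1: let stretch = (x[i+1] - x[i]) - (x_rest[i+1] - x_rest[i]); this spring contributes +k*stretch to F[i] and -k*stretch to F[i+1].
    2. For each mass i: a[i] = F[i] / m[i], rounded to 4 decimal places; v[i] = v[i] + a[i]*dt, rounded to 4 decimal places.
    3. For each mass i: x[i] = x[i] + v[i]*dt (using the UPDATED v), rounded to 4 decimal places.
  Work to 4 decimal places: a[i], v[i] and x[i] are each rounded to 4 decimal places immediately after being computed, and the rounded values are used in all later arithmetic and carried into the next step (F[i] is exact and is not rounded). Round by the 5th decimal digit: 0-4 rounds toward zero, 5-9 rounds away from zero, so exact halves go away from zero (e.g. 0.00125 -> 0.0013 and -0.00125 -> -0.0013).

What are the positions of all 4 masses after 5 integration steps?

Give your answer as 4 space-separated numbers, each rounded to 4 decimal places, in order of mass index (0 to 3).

Step 0: x=[3.0000 5.0000 8.0000 11.0000] v=[0.0000 0.0000 0.0000 0.0000]
Step 1: x=[2.8750 5.1250 8.0000 11.0000] v=[-0.5000 0.5000 0.0000 0.0000]
Step 2: x=[2.6563 5.3281 8.0156 11.0000] v=[-0.8750 0.8125 0.0625 0.0000]
Step 3: x=[2.3965 5.5332 8.0684 11.0020] v=[-1.0391 0.8204 0.2110 0.0078]
Step 4: x=[2.1538 5.6631 8.1710 11.0123] v=[-0.9708 0.5197 0.4102 0.0410]
Step 5: x=[1.9748 5.6679 8.3152 11.0424] v=[-0.7162 0.0190 0.5769 0.1204]

Answer: 1.9748 5.6679 8.3152 11.0424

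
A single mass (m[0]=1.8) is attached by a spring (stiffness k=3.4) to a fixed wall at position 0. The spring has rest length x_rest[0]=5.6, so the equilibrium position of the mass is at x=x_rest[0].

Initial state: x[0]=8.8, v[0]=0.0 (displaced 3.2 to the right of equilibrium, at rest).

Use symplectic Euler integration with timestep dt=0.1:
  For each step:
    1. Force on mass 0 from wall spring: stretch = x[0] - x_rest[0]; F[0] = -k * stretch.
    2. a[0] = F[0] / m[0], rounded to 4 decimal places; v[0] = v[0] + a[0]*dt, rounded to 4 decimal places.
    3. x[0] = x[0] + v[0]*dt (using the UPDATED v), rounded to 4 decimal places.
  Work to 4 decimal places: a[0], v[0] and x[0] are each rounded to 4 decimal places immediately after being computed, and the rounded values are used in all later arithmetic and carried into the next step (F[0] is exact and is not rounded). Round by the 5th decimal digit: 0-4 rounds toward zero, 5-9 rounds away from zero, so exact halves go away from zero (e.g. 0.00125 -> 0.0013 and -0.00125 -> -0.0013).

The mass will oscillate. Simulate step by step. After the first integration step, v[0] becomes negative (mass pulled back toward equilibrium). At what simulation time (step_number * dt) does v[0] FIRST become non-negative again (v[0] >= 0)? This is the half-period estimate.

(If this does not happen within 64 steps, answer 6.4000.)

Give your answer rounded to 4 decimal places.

Step 0: x=[8.8000] v=[0.0000]
Step 1: x=[8.7396] v=[-0.6044]
Step 2: x=[8.6199] v=[-1.1974]
Step 3: x=[8.4431] v=[-1.7678]
Step 4: x=[8.2126] v=[-2.3048]
Step 5: x=[7.9328] v=[-2.7983]
Step 6: x=[7.6089] v=[-3.2389]
Step 7: x=[7.2471] v=[-3.6184]
Step 8: x=[6.8542] v=[-3.9295]
Step 9: x=[6.4376] v=[-4.1664]
Step 10: x=[6.0051] v=[-4.3246]
Step 11: x=[5.5650] v=[-4.4011]
Step 12: x=[5.1256] v=[-4.3945]
Step 13: x=[4.6951] v=[-4.3049]
Step 14: x=[4.2817] v=[-4.1340]
Step 15: x=[3.8932] v=[-3.8850]
Step 16: x=[3.5369] v=[-3.5626]
Step 17: x=[3.2196] v=[-3.1729]
Step 18: x=[2.9473] v=[-2.7233]
Step 19: x=[2.7251] v=[-2.2222]
Step 20: x=[2.5572] v=[-1.6792]
Step 21: x=[2.4468] v=[-1.1045]
Step 22: x=[2.3959] v=[-0.5089]
Step 23: x=[2.4055] v=[0.0963]
First v>=0 after going negative at step 23, time=2.3000

Answer: 2.3000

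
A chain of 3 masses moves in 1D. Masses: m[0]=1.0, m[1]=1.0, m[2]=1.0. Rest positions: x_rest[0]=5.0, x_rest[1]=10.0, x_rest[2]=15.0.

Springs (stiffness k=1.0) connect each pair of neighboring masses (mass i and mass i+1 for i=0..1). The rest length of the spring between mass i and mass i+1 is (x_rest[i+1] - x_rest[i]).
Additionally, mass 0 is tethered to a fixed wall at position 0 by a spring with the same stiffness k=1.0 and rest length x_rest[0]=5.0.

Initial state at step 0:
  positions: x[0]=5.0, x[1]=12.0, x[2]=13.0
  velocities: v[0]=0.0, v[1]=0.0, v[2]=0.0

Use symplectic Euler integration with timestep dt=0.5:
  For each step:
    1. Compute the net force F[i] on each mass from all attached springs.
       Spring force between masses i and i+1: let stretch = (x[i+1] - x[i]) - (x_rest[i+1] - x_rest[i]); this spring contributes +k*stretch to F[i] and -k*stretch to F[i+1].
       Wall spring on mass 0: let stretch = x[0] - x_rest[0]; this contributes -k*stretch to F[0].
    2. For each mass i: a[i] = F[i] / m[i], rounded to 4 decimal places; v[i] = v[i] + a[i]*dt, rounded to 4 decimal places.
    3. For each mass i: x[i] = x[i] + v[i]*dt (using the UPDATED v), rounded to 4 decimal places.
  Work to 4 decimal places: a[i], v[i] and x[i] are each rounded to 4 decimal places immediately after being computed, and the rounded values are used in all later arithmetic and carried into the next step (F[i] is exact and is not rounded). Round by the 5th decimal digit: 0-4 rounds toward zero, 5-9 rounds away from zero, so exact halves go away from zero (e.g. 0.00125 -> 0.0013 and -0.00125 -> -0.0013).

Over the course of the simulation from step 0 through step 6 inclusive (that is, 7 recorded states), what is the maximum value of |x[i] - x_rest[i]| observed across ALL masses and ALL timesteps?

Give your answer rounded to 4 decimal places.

Answer: 2.2500

Derivation:
Step 0: x=[5.0000 12.0000 13.0000] v=[0.0000 0.0000 0.0000]
Step 1: x=[5.5000 10.5000 14.0000] v=[1.0000 -3.0000 2.0000]
Step 2: x=[5.8750 8.6250 15.3750] v=[0.7500 -3.7500 2.7500]
Step 3: x=[5.4688 7.7500 16.3125] v=[-0.8125 -1.7500 1.8750]
Step 4: x=[4.2657 8.4454 16.3594] v=[-2.4063 1.3907 0.0938]
Step 5: x=[3.0411 10.0744 15.6778] v=[-2.4493 3.2579 -1.3632]
Step 6: x=[2.8145 11.3459 14.8454] v=[-0.4532 2.5430 -1.6649]
Max displacement = 2.2500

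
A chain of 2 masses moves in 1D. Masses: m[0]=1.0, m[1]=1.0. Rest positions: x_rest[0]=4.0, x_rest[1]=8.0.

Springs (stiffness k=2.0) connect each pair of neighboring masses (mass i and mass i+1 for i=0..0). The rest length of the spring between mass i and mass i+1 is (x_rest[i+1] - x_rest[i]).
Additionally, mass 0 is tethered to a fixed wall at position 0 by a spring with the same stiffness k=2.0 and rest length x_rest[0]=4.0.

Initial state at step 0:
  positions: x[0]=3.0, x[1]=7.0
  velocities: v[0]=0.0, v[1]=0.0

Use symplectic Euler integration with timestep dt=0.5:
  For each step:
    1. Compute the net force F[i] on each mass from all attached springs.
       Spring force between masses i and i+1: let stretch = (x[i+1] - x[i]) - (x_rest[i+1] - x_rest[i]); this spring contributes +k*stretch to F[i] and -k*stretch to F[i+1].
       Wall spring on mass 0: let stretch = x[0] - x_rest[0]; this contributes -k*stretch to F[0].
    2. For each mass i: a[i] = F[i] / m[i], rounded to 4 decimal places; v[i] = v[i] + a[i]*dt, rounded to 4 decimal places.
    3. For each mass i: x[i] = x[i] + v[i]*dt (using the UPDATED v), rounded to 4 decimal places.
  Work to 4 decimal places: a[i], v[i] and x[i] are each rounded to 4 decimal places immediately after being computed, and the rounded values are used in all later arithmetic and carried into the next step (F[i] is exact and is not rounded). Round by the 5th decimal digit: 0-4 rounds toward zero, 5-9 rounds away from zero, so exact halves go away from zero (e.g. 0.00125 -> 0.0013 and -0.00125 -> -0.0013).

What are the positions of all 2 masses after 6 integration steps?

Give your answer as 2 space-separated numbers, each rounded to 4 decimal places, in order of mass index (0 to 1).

Answer: 4.7344 9.1407

Derivation:
Step 0: x=[3.0000 7.0000] v=[0.0000 0.0000]
Step 1: x=[3.5000 7.0000] v=[1.0000 0.0000]
Step 2: x=[4.0000 7.2500] v=[1.0000 0.5000]
Step 3: x=[4.1250 7.8750] v=[0.2500 1.2500]
Step 4: x=[4.0625 8.6250] v=[-0.1250 1.5000]
Step 5: x=[4.2500 9.0938] v=[0.3750 0.9375]
Step 6: x=[4.7344 9.1407] v=[0.9688 0.0937]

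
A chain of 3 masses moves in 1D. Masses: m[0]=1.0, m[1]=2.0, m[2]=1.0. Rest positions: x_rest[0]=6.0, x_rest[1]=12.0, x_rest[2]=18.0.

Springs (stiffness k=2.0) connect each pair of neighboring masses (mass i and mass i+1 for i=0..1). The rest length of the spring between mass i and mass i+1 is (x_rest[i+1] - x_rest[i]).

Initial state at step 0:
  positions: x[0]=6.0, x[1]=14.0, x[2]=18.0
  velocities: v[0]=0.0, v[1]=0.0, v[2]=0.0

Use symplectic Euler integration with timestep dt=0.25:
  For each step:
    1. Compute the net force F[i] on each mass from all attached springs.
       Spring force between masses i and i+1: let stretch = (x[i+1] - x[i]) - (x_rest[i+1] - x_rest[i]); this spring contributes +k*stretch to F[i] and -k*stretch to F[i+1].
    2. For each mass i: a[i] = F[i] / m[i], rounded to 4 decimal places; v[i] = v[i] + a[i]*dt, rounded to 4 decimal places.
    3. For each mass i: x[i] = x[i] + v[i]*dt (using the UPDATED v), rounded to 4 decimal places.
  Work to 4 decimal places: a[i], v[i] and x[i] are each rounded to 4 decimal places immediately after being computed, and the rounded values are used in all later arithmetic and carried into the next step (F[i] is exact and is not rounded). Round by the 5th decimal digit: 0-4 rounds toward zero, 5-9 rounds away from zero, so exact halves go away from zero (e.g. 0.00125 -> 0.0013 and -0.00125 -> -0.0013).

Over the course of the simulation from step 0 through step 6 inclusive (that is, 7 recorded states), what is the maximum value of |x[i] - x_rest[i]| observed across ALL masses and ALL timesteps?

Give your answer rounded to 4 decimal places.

Answer: 2.0223

Derivation:
Step 0: x=[6.0000 14.0000 18.0000] v=[0.0000 0.0000 0.0000]
Step 1: x=[6.2500 13.7500 18.2500] v=[1.0000 -1.0000 1.0000]
Step 2: x=[6.6875 13.3125 18.6875] v=[1.7500 -1.7500 1.7500]
Step 3: x=[7.2031 12.7969 19.2031] v=[2.0625 -2.0625 2.0625]
Step 4: x=[7.6680 12.3321 19.6680] v=[1.8594 -1.8594 1.8594]
Step 5: x=[7.9659 12.0342 19.9659] v=[1.1915 -1.1915 1.1915]
Step 6: x=[8.0223 11.9778 20.0223] v=[0.2257 -0.2257 0.2257]
Max displacement = 2.0223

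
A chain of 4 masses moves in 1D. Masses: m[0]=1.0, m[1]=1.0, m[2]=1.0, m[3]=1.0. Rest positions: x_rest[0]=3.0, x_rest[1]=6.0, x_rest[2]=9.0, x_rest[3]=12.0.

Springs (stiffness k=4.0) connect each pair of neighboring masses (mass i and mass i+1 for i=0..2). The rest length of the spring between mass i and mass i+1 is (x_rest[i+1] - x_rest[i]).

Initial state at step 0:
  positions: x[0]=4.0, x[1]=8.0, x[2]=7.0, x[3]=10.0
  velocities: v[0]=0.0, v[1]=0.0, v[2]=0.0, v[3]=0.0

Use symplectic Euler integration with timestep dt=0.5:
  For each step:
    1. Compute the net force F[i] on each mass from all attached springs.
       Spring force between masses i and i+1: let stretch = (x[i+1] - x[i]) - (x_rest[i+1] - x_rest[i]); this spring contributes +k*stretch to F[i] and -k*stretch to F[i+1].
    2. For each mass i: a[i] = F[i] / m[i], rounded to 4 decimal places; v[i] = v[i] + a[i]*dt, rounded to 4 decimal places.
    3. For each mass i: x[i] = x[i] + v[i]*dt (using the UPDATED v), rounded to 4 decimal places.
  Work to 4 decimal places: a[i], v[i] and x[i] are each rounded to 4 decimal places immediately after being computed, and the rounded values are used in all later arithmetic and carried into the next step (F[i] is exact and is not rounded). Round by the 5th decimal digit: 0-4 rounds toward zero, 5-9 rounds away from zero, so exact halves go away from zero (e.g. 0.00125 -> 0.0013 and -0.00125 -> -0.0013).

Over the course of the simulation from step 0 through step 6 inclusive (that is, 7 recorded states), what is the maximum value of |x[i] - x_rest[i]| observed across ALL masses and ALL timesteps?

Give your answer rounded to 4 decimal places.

Step 0: x=[4.0000 8.0000 7.0000 10.0000] v=[0.0000 0.0000 0.0000 0.0000]
Step 1: x=[5.0000 3.0000 11.0000 10.0000] v=[2.0000 -10.0000 8.0000 0.0000]
Step 2: x=[1.0000 8.0000 6.0000 14.0000] v=[-8.0000 10.0000 -10.0000 8.0000]
Step 3: x=[1.0000 4.0000 11.0000 13.0000] v=[0.0000 -8.0000 10.0000 -2.0000]
Step 4: x=[1.0000 4.0000 11.0000 13.0000] v=[0.0000 0.0000 0.0000 0.0000]
Step 5: x=[1.0000 8.0000 6.0000 14.0000] v=[0.0000 8.0000 -10.0000 2.0000]
Step 6: x=[5.0000 3.0000 11.0000 10.0000] v=[8.0000 -10.0000 10.0000 -8.0000]
Max displacement = 3.0000

Answer: 3.0000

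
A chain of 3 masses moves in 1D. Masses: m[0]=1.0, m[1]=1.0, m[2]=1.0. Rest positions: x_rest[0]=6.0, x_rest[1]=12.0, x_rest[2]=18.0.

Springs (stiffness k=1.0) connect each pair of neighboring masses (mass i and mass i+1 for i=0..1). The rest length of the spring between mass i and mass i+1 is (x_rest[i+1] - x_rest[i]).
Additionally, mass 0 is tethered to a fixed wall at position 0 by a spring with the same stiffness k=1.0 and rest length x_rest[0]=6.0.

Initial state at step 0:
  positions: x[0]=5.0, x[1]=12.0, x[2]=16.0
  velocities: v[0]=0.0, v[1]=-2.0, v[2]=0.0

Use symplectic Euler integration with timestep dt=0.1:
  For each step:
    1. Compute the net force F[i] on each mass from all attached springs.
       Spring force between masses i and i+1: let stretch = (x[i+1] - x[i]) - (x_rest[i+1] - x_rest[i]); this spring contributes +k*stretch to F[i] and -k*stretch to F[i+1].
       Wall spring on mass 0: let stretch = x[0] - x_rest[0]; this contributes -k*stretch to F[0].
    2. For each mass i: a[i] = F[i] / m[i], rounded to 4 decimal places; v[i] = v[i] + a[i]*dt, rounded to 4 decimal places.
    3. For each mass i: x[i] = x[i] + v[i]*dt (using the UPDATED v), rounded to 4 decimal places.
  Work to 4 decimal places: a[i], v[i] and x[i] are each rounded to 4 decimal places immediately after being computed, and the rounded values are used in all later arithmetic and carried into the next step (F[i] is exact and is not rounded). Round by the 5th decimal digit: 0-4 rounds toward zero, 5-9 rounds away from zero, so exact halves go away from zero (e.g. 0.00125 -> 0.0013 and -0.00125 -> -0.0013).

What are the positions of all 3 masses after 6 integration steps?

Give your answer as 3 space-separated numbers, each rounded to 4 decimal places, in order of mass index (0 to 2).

Step 0: x=[5.0000 12.0000 16.0000] v=[0.0000 -2.0000 0.0000]
Step 1: x=[5.0200 11.7700 16.0200] v=[0.2000 -2.3000 0.2000]
Step 2: x=[5.0573 11.5150 16.0575] v=[0.3730 -2.5500 0.3750]
Step 3: x=[5.1086 11.2409 16.1096] v=[0.5130 -2.7415 0.5208]
Step 4: x=[5.1701 10.9541 16.1730] v=[0.6154 -2.8679 0.6339]
Step 5: x=[5.2378 10.6617 16.2442] v=[0.6768 -2.9244 0.7120]
Step 6: x=[5.3073 10.3709 16.3196] v=[0.6954 -2.9085 0.7538]

Answer: 5.3073 10.3709 16.3196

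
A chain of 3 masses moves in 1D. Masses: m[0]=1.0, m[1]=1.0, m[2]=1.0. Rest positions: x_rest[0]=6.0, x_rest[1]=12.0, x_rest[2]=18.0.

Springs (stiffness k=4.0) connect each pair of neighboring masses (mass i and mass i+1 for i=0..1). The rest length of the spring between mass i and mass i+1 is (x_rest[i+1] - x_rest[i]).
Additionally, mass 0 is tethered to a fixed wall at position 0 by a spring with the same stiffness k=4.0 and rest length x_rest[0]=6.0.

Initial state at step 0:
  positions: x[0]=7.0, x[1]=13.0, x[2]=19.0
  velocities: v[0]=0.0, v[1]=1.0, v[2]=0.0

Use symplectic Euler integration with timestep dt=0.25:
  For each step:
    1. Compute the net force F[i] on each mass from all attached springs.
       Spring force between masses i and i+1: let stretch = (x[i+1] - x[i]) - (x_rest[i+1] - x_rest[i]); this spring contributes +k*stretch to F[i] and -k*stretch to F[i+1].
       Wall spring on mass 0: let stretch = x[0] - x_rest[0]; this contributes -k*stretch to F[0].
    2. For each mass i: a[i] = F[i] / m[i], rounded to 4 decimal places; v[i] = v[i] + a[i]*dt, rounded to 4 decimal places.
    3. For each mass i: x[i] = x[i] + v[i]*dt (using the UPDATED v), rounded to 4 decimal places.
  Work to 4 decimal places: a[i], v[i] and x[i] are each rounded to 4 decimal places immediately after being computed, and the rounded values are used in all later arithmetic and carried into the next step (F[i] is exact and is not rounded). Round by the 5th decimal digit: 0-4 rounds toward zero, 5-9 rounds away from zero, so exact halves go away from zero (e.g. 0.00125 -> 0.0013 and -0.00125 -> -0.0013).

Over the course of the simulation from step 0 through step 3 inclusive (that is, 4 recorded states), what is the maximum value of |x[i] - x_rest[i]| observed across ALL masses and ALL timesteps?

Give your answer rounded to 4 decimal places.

Step 0: x=[7.0000 13.0000 19.0000] v=[0.0000 1.0000 0.0000]
Step 1: x=[6.7500 13.2500 19.0000] v=[-1.0000 1.0000 0.0000]
Step 2: x=[6.4375 13.3125 19.0625] v=[-1.2500 0.2500 0.2500]
Step 3: x=[6.2344 13.0938 19.1875] v=[-0.8125 -0.8750 0.5000]
Max displacement = 1.3125

Answer: 1.3125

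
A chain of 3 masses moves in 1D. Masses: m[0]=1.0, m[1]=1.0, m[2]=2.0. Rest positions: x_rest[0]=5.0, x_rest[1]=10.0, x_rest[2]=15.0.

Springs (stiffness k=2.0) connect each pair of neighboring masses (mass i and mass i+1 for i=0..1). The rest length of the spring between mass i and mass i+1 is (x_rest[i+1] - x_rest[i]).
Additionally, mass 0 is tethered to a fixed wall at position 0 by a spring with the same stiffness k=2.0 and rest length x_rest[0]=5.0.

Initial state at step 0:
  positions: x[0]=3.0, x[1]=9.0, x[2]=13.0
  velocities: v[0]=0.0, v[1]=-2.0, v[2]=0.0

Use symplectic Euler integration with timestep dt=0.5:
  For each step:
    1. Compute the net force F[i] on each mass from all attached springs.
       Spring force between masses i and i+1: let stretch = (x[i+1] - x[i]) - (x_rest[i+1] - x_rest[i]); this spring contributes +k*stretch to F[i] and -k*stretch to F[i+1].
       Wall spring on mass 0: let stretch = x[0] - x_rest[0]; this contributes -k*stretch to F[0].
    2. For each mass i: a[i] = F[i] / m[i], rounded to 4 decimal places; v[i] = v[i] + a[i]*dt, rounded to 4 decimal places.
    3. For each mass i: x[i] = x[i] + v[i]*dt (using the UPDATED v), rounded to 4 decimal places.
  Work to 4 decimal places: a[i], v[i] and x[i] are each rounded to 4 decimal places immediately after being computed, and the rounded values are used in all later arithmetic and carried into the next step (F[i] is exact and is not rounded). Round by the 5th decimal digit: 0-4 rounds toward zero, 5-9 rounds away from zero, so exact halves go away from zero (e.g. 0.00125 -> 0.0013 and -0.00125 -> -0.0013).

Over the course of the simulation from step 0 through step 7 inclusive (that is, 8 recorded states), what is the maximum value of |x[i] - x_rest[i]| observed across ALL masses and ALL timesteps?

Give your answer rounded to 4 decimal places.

Step 0: x=[3.0000 9.0000 13.0000] v=[0.0000 -2.0000 0.0000]
Step 1: x=[4.5000 7.0000 13.2500] v=[3.0000 -4.0000 0.5000]
Step 2: x=[5.0000 6.8750 13.1875] v=[1.0000 -0.2500 -0.1250]
Step 3: x=[3.9375 8.9688 12.7969] v=[-2.1250 4.1875 -0.7813]
Step 4: x=[3.4219 10.4610 12.6992] v=[-1.0312 2.9843 -0.1954]
Step 5: x=[4.7149 9.5527 13.2920] v=[2.5860 -1.8166 1.1855]
Step 6: x=[6.0694 8.0952 14.2000] v=[2.7089 -2.9151 1.8159]
Step 7: x=[5.4021 8.6772 14.8318] v=[-1.3347 1.1639 1.2635]
Max displacement = 3.1250

Answer: 3.1250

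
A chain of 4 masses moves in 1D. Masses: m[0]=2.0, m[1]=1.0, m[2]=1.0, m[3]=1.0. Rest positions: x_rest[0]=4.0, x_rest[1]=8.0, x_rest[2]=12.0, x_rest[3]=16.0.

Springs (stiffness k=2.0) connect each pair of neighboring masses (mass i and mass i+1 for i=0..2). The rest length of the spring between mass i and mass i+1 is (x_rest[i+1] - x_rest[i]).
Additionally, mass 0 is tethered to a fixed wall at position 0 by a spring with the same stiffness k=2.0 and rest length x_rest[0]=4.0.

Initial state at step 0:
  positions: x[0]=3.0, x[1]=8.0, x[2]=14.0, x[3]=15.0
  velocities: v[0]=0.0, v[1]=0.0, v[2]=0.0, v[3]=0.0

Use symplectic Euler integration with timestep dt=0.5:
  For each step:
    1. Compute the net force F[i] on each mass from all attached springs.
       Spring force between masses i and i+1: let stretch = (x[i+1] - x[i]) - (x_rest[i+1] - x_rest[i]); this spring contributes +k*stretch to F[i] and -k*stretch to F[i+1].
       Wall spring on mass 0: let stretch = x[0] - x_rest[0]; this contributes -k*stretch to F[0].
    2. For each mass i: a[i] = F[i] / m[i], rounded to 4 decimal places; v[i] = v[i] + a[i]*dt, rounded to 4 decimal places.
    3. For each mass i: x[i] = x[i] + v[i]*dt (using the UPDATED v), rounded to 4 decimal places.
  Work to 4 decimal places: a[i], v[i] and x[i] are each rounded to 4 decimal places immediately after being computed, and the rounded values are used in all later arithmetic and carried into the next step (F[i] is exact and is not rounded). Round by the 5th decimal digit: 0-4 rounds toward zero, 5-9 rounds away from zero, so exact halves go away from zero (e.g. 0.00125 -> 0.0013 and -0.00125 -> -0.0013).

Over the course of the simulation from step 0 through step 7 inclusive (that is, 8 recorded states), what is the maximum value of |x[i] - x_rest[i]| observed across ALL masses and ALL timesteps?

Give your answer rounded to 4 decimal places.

Step 0: x=[3.0000 8.0000 14.0000 15.0000] v=[0.0000 0.0000 0.0000 0.0000]
Step 1: x=[3.5000 8.5000 11.5000 16.5000] v=[1.0000 1.0000 -5.0000 3.0000]
Step 2: x=[4.3750 8.0000 10.0000 17.5000] v=[1.7500 -1.0000 -3.0000 2.0000]
Step 3: x=[5.0625 6.6875 11.2500 16.7500] v=[1.3750 -2.6250 2.5000 -1.5000]
Step 4: x=[4.8906 6.8438 12.9688 15.2500] v=[-0.3438 0.3125 3.4375 -3.0000]
Step 5: x=[3.9844 9.0860 12.7657 14.6094] v=[-1.8125 4.4843 -0.4063 -1.2812]
Step 6: x=[3.3575 10.6172 11.6446 15.0470] v=[-1.2539 3.0624 -2.2423 0.8751]
Step 7: x=[3.7061 9.0323 11.7110 15.7834] v=[0.6972 -3.1699 0.1327 1.4727]
Max displacement = 2.6172

Answer: 2.6172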